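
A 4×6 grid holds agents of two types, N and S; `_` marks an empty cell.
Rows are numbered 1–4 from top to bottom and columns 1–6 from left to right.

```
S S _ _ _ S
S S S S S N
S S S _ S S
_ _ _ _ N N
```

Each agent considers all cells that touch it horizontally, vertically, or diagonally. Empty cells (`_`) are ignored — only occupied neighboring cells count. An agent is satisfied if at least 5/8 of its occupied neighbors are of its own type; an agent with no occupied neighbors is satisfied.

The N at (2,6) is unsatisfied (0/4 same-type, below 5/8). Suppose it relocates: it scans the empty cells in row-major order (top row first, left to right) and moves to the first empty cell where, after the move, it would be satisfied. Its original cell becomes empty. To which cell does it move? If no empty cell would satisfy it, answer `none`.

none

Vacating (2,6). Empty cells in order:
  (1,3): 0/4 same-type → still unsatisfied.
  (1,4): 0/3 same-type → still unsatisfied.
  (1,5): 0/3 same-type → still unsatisfied.
  (3,4): 1/6 same-type → still unsatisfied.
  (4,1): 0/2 same-type → still unsatisfied.
  (4,2): 0/3 same-type → still unsatisfied.
  (4,3): 0/2 same-type → still unsatisfied.
  (4,4): 1/3 same-type → still unsatisfied.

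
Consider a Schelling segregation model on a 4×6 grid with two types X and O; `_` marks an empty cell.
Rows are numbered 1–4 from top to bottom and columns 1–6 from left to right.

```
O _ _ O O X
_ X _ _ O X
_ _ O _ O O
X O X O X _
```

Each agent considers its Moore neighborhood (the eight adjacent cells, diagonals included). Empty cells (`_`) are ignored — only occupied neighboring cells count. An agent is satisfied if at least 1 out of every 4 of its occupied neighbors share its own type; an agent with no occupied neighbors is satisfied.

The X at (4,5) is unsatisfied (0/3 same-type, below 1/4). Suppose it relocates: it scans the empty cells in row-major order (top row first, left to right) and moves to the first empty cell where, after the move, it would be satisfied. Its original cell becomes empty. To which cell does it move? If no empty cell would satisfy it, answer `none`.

Vacating (4,5). Empty cells in order:
  (1,2): 1/2 same-type → satisfied — stop here.

(1,2)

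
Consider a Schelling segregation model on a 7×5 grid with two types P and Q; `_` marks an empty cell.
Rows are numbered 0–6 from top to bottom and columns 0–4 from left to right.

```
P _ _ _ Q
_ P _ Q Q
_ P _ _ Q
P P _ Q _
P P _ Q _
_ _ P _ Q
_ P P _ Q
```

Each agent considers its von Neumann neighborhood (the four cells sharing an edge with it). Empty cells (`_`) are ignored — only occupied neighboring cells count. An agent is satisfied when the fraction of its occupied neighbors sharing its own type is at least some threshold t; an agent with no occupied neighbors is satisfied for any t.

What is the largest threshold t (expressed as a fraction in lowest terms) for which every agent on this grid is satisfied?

Row 0: (0,0)P — no occupied neighbors · (0,4)Q 1/1
Row 1: (1,1)P 1/1 · (1,3)Q 1/1 · (1,4)Q 3/3
Row 2: (2,1)P 2/2 · (2,4)Q 1/1
Row 3: (3,0)P 2/2 · (3,1)P 3/3 · (3,3)Q 1/1
Row 4: (4,0)P 2/2 · (4,1)P 2/2 · (4,3)Q 1/1
Row 5: (5,2)P 1/1 · (5,4)Q 1/1
Row 6: (6,1)P 1/1 · (6,2)P 2/2 · (6,4)Q 1/1
The smallest same-type fraction is 1/1 at (0,4), which reduces to 1/1. Any threshold above that leaves this agent unsatisfied.

1/1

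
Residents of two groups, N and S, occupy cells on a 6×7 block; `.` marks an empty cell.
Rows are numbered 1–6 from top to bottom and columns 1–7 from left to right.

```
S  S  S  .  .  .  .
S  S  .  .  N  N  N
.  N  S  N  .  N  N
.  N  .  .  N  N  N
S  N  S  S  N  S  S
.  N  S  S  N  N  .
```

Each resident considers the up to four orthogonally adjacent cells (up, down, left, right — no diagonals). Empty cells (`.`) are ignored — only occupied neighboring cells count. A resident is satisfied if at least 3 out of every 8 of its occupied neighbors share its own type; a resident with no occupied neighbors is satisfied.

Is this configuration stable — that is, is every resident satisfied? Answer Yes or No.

No

Row 1: (1,1)S 2/2 ✓ · (1,2)S 3/3 ✓ · (1,3)S 1/1 ✓
Row 2: (2,1)S 2/2 ✓ · (2,2)S 2/3 ✓ · (2,5)N 1/1 ✓ · (2,6)N 3/3 ✓ · (2,7)N 2/2 ✓
Row 3: (3,2)N 1/3 ✗ · (3,3)S 0/2 ✗ · (3,4)N 0/1 ✗ · (3,6)N 3/3 ✓ · (3,7)N 3/3 ✓
Row 4: (4,2)N 2/2 ✓ · (4,5)N 2/2 ✓ · (4,6)N 3/4 ✓ · (4,7)N 2/3 ✓
Row 5: (5,1)S 0/1 ✗ · (5,2)N 2/4 ✓ · (5,3)S 2/3 ✓ · (5,4)S 2/3 ✓ · (5,5)N 2/4 ✓ · (5,6)S 1/4 ✗ · (5,7)S 1/2 ✓
Row 6: (6,2)N 1/2 ✓ · (6,3)S 2/3 ✓ · (6,4)S 2/3 ✓ · (6,5)N 2/3 ✓ · (6,6)N 1/2 ✓
For instance (3,2) has only 1/3 same-type neighbors, below 3/8.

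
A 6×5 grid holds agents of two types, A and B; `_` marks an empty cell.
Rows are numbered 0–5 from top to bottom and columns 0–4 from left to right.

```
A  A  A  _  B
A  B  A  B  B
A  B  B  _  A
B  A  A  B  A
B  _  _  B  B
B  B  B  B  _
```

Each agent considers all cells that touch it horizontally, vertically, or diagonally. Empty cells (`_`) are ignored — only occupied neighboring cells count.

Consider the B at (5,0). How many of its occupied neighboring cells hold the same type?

Occupied neighbors of (5,0): (4,0)=B, (5,1)=B.
Same type (B): 2 of 2.

2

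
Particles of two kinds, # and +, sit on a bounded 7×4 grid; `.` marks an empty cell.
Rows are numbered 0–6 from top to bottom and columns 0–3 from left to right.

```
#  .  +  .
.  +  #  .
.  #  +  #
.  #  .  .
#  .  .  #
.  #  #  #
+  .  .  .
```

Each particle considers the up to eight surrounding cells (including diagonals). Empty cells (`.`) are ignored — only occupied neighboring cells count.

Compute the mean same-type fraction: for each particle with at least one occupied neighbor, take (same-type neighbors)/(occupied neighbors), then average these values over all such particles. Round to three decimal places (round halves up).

0.560

Row 0: (0,0)# 0/1 · (0,2)+ 1/2
Row 1: (1,1)+ 2/5 · (1,2)# 2/5
Row 2: (2,1)# 2/4 · (2,2)+ 1/5 · (2,3)# 1/2
Row 3: (3,1)# 2/3
Row 4: (4,0)# 2/2 · (4,3)# 2/2
Row 5: (5,1)# 2/3 · (5,2)# 3/3 · (5,3)# 2/2
Row 6: (6,0)+ 0/1
Sum over 14 particles: 0/1 + 1/2 + 2/5 + 2/5 + 2/4 + 1/5 + 1/2 + 2/3 + 2/2 + 2/2 + 2/3 + 3/3 + 2/2 + 0/1 = 47/6; mean = 47/6 ÷ 14 = 47/84 = 0.559523… → 0.560.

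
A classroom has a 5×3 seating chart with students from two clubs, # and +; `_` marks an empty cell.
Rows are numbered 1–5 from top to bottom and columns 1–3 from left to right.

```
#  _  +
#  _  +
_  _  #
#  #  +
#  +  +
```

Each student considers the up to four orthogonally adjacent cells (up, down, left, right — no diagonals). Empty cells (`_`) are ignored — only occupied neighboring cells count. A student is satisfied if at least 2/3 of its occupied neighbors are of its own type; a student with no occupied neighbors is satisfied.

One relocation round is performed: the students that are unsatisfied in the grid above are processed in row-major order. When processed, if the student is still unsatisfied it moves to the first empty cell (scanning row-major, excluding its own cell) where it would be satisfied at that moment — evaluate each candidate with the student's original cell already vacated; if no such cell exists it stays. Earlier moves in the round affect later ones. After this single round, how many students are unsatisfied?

1

Initially unsatisfied (in order): (2,3), (3,3), (4,2), (4,3), (5,1), (5,2).
  (2,3): no empty cell satisfies it; stays.
  (3,3) → (3,1).
  (4,2) → (3,2).
  (4,3): now satisfied by earlier moves; stays.
  (5,1) → (2,2).
  (5,2): now satisfied by earlier moves; stays.
Resulting grid:
# _ +
# # +
# # _
# _ +
_ + +
Unsatisfied now: (2,3).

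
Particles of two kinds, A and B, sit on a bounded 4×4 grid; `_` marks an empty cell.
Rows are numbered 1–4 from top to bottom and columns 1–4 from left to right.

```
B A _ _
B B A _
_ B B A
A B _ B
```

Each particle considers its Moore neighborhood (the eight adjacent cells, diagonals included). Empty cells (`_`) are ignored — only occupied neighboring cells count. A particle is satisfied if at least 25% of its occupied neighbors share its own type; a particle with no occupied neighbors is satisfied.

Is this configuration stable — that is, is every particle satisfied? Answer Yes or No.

No

Row 1: (1,1)B 2/3 ok · (1,2)A 1/4 ok
Row 2: (2,1)B 3/4 ok · (2,2)B 4/6 ok · (2,3)A 2/5 ok
Row 3: (3,2)B 4/6 ok · (3,3)B 4/6 ok · (3,4)A 1/3 ok
Row 4: (4,1)A 0/2 unhappy · (4,2)B 2/3 ok · (4,4)B 1/2 ok
For instance (4,1) has only 0/2 same-type neighbors, below 1/4.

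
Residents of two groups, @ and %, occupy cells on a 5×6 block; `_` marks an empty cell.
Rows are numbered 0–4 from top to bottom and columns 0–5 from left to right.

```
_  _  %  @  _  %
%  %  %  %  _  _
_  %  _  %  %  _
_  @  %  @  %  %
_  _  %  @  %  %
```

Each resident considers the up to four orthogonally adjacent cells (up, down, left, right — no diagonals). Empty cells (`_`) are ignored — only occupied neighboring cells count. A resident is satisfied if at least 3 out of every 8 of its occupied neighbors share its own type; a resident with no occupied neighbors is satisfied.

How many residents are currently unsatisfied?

5

(0,2)% 1/2 ok
(0,3)@ 0/2 unhappy
(0,5)% 0/0 ok
(1,0)% 1/1 ok
(1,1)% 3/3 ok
(1,2)% 3/3 ok
(1,3)% 2/3 ok
(2,1)% 1/2 ok
(2,3)% 2/3 ok
(2,4)% 2/2 ok
(3,1)@ 0/2 unhappy
(3,2)% 1/3 unhappy
(3,3)@ 1/4 unhappy
(3,4)% 3/4 ok
(3,5)% 2/2 ok
(4,2)% 1/2 ok
(4,3)@ 1/3 unhappy
(4,4)% 2/3 ok
(4,5)% 2/2 ok
Unsatisfied: (0,3), (3,1), (3,2), (3,3), (4,3) — 5 in total.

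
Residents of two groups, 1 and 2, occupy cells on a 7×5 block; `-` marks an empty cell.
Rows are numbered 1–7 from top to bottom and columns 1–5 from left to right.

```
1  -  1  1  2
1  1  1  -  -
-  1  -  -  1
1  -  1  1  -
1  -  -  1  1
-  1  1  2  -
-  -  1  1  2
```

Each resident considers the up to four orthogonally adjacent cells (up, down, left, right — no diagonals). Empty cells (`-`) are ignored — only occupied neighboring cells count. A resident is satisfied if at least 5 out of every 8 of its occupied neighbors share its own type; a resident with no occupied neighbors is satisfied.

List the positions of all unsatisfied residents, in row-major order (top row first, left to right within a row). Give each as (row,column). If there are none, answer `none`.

(1,4), (1,5), (6,4), (7,4), (7,5)

Row 1: (1,1)1 1/1 ✓ · (1,3)1 2/2 ✓ · (1,4)1 1/2 ✗ · (1,5)2 0/1 ✗
Row 2: (2,1)1 2/2 ✓ · (2,2)1 3/3 ✓ · (2,3)1 2/2 ✓
Row 3: (3,2)1 1/1 ✓ · (3,5)1 0/0 ✓
Row 4: (4,1)1 1/1 ✓ · (4,3)1 1/1 ✓ · (4,4)1 2/2 ✓
Row 5: (5,1)1 1/1 ✓ · (5,4)1 2/3 ✓ · (5,5)1 1/1 ✓
Row 6: (6,2)1 1/1 ✓ · (6,3)1 2/3 ✓ · (6,4)2 0/3 ✗
Row 7: (7,3)1 2/2 ✓ · (7,4)1 1/3 ✗ · (7,5)2 0/1 ✗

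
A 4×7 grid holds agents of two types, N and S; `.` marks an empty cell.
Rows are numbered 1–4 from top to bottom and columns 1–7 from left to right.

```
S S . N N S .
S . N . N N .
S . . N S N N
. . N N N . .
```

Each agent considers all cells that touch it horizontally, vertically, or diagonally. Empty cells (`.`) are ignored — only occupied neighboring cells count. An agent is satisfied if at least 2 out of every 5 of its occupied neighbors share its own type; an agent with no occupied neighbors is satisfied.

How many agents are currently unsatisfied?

2

Row 1: (1,1)S 2/2 satisfied · (1,2)S 2/3 satisfied · (1,4)N 3/3 satisfied · (1,5)N 3/4 satisfied · (1,6)S 0/3 not
Row 2: (2,1)S 3/3 satisfied · (2,3)N 2/3 satisfied · (2,5)N 5/7 satisfied · (2,6)N 4/6 satisfied
Row 3: (3,1)S 1/1 satisfied · (3,4)N 5/6 satisfied · (3,5)S 0/6 not · (3,6)N 4/5 satisfied · (3,7)N 2/2 satisfied
Row 4: (4,3)N 2/2 satisfied · (4,4)N 3/4 satisfied · (4,5)N 3/4 satisfied
Unsatisfied: (1,6), (3,5) — 2 in total.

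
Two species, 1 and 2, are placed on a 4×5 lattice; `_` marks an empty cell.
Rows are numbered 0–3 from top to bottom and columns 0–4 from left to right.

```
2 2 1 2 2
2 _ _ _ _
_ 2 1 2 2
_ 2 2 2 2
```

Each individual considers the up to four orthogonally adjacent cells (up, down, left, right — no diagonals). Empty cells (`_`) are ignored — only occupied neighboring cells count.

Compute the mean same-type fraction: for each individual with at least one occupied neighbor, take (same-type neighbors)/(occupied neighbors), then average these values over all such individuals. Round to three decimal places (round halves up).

0.702

Row 0: (0,0)2 2/2 · (0,1)2 1/2 · (0,2)1 0/2 · (0,3)2 1/2 · (0,4)2 1/1
Row 1: (1,0)2 1/1
Row 2: (2,1)2 1/2 · (2,2)1 0/3 · (2,3)2 2/3 · (2,4)2 2/2
Row 3: (3,1)2 2/2 · (3,2)2 2/3 · (3,3)2 3/3 · (3,4)2 2/2
Sum over 14 individuals: 2/2 + 1/2 + 0/2 + 1/2 + 1/1 + 1/1 + 1/2 + 0/3 + 2/3 + 2/2 + 2/2 + 2/3 + 3/3 + 2/2 = 59/6; mean = 59/6 ÷ 14 = 59/84 = 0.702380… → 0.702.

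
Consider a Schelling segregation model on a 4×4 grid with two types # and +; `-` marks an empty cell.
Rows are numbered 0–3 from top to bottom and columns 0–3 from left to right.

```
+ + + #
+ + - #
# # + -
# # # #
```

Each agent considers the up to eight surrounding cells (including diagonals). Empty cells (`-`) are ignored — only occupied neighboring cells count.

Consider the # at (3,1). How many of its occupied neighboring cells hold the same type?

Occupied neighbors of (3,1): (2,0)=#, (2,1)=#, (2,2)=+, (3,0)=#, (3,2)=#.
Same type (#): 4 of 5.

4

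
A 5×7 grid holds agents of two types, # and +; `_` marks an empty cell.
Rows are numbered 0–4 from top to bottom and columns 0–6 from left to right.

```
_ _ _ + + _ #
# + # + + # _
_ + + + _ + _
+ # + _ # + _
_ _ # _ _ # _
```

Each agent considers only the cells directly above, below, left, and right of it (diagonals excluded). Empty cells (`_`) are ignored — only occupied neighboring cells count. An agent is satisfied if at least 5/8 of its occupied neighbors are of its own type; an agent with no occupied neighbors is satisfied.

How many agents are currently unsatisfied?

(0,3)+ 2/2 satisfied
(0,4)+ 2/2 satisfied
(0,6)# 0/0 satisfied
(1,0)# 0/1 not
(1,1)+ 1/3 not
(1,2)# 0/3 not
(1,3)+ 3/4 satisfied
(1,4)+ 2/3 satisfied
(1,5)# 0/2 not
(2,1)+ 2/3 satisfied
(2,2)+ 3/4 satisfied
(2,3)+ 2/2 satisfied
(2,5)+ 1/2 not
(3,0)+ 0/1 not
(3,1)# 0/3 not
(3,2)+ 1/3 not
(3,4)# 0/1 not
(3,5)+ 1/3 not
(4,2)# 0/1 not
(4,5)# 0/1 not
Unsatisfied: (1,0), (1,1), (1,2), (1,5), (2,5), (3,0), (3,1), (3,2), (3,4), (3,5), (4,2), (4,5) — 12 in total.

12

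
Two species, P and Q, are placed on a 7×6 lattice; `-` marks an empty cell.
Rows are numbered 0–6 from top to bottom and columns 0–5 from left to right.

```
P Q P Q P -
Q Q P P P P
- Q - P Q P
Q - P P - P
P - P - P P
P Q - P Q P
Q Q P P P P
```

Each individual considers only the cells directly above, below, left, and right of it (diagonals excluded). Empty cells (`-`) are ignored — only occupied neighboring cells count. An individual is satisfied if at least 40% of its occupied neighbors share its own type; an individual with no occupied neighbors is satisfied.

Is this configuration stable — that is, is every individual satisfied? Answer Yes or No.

No

(0,0)P 0/2 unhappy
(0,1)Q 1/3 unhappy
(0,2)P 1/3 unhappy
(0,3)Q 0/3 unhappy
(0,4)P 1/2 ok
(1,0)Q 1/2 ok
(1,1)Q 3/4 ok
(1,2)P 2/3 ok
(1,3)P 3/4 ok
(1,4)P 3/4 ok
(1,5)P 2/2 ok
(2,1)Q 1/1 ok
(2,3)P 2/3 ok
(2,4)Q 0/3 unhappy
(2,5)P 2/3 ok
(3,0)Q 0/1 unhappy
(3,2)P 2/2 ok
(3,3)P 2/2 ok
(3,5)P 2/2 ok
(4,0)P 1/2 ok
(4,2)P 1/1 ok
(4,4)P 1/2 ok
(4,5)P 3/3 ok
(5,0)P 1/3 unhappy
(5,1)Q 1/2 ok
(5,3)P 1/2 ok
(5,4)Q 0/4 unhappy
(5,5)P 2/3 ok
(6,0)Q 1/2 ok
(6,1)Q 2/3 ok
(6,2)P 1/2 ok
(6,3)P 3/3 ok
(6,4)P 2/3 ok
(6,5)P 2/2 ok
For instance (0,0) has only 0/2 same-type neighbors, below 2/5.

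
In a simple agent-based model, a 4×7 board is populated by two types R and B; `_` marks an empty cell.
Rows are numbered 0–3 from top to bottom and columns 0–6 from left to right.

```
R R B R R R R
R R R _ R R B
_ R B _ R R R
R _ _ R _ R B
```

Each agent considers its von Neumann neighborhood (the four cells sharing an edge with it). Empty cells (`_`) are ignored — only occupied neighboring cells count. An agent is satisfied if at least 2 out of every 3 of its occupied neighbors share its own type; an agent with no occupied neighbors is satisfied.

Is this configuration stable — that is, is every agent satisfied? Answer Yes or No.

(0,0)R 2/2 ✓
(0,1)R 2/3 ✓
(0,2)B 0/3 ✗
(0,3)R 1/2 ✗
(0,4)R 3/3 ✓
(0,5)R 3/3 ✓
(0,6)R 1/2 ✗
(1,0)R 2/2 ✓
(1,1)R 4/4 ✓
(1,2)R 1/3 ✗
(1,4)R 3/3 ✓
(1,5)R 3/4 ✓
(1,6)B 0/3 ✗
(2,1)R 1/2 ✗
(2,2)B 0/2 ✗
(2,4)R 2/2 ✓
(2,5)R 4/4 ✓
(2,6)R 1/3 ✗
(3,0)R 0/0 ✓
(3,3)R 0/0 ✓
(3,5)R 1/2 ✗
(3,6)B 0/2 ✗
For instance (0,2) has only 0/3 same-type neighbors, below 2/3.

No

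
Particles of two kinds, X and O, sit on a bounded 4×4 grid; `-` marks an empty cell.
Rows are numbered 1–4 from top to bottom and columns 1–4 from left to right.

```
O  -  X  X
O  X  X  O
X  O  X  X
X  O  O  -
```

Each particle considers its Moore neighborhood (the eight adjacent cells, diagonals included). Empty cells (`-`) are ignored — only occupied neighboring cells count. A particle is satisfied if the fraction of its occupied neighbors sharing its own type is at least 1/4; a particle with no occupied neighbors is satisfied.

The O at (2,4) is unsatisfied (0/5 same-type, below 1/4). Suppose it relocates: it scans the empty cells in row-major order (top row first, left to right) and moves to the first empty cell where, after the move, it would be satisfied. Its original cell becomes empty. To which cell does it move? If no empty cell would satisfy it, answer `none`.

Vacating (2,4). Empty cells in order:
  (1,2): 2/5 same-type → satisfied — stop here.

(1,2)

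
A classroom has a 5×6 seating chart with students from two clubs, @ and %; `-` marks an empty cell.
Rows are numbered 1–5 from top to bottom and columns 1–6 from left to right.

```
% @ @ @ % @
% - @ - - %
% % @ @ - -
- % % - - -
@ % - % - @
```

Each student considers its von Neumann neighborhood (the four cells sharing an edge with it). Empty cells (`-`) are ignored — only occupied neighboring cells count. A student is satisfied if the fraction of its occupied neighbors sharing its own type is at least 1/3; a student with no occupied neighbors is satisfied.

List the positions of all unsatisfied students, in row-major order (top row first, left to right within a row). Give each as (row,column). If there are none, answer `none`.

Row 1: (1,1)% 1/2 satisfied · (1,2)@ 1/2 satisfied · (1,3)@ 3/3 satisfied · (1,4)@ 1/2 satisfied · (1,5)% 0/2 not · (1,6)@ 0/2 not
Row 2: (2,1)% 2/2 satisfied · (2,3)@ 2/2 satisfied · (2,6)% 0/1 not
Row 3: (3,1)% 2/2 satisfied · (3,2)% 2/3 satisfied · (3,3)@ 2/4 satisfied · (3,4)@ 1/1 satisfied
Row 4: (4,2)% 3/3 satisfied · (4,3)% 1/2 satisfied
Row 5: (5,1)@ 0/1 not · (5,2)% 1/2 satisfied · (5,4)% 0/0 satisfied · (5,6)@ 0/0 satisfied

(1,5), (1,6), (2,6), (5,1)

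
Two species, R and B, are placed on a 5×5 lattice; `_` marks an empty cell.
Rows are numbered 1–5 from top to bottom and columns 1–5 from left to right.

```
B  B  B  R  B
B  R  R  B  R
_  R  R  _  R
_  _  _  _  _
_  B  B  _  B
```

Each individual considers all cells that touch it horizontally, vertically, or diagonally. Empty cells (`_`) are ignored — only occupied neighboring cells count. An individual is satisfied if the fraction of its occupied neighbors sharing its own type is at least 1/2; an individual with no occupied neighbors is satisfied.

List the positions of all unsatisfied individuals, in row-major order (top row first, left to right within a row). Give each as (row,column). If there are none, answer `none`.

(1,3), (1,4), (1,5), (2,2), (2,4)

(1,1)B 2/3 ok
(1,2)B 3/5 ok
(1,3)B 2/5 unhappy
(1,4)R 2/5 unhappy
(1,5)B 1/3 unhappy
(2,1)B 2/4 ok
(2,2)R 3/7 unhappy
(2,3)R 4/7 ok
(2,4)B 2/7 unhappy
(2,5)R 2/4 ok
(3,2)R 3/4 ok
(3,3)R 3/4 ok
(3,5)R 1/2 ok
(5,2)B 1/1 ok
(5,3)B 1/1 ok
(5,5)B 0/0 ok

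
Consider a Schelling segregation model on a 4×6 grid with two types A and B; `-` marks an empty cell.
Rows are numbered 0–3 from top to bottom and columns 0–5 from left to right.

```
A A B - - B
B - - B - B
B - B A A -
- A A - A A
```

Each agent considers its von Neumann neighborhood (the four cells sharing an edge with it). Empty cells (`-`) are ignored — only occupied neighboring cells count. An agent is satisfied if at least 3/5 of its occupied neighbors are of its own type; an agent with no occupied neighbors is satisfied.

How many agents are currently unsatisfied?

8

(0,0)A 1/2 not
(0,1)A 1/2 not
(0,2)B 0/1 not
(0,5)B 1/1 satisfied
(1,0)B 1/2 not
(1,3)B 0/1 not
(1,5)B 1/1 satisfied
(2,0)B 1/1 satisfied
(2,2)B 0/2 not
(2,3)A 1/3 not
(2,4)A 2/2 satisfied
(3,1)A 1/1 satisfied
(3,2)A 1/2 not
(3,4)A 2/2 satisfied
(3,5)A 1/1 satisfied
Unsatisfied: (0,0), (0,1), (0,2), (1,0), (1,3), (2,2), (2,3), (3,2) — 8 in total.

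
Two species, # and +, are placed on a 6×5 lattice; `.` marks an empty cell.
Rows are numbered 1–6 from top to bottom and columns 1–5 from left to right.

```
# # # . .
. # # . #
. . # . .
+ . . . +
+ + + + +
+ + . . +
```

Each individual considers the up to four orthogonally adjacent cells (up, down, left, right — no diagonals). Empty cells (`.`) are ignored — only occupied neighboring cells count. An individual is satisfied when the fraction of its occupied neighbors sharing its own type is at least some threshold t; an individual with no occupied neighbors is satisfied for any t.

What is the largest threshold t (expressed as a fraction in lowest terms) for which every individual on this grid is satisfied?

(1,1)# 1/1
(1,2)# 3/3
(1,3)# 2/2
(2,2)# 2/2
(2,3)# 3/3
(2,5)# — no occupied neighbors
(3,3)# 1/1
(4,1)+ 1/1
(4,5)+ 1/1
(5,1)+ 3/3
(5,2)+ 3/3
(5,3)+ 2/2
(5,4)+ 2/2
(5,5)+ 3/3
(6,1)+ 2/2
(6,2)+ 2/2
(6,5)+ 1/1
The smallest same-type fraction is 1/1 at (1,1), which reduces to 1/1. Any threshold above that leaves this individual unsatisfied.

1/1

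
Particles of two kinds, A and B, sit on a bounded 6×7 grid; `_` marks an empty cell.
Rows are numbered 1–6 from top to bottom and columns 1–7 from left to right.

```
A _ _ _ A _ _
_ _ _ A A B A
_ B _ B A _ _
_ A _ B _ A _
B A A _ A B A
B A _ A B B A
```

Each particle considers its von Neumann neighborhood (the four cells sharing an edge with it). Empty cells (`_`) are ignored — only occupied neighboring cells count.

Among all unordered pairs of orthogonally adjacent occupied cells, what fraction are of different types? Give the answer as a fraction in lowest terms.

Scan each occupied cell's neighbors to the right and below so each pair is counted once.
Row 1: A(1,5)–A(2,5)=  → 0/1 unlike.
Row 2: A(2,4)–A(2,5)= A(2,4)–B(3,4)≠ A(2,5)–B(2,6)≠ A(2,5)–A(3,5)= B(2,6)–A(2,7)≠  → 3/5 unlike.
Row 3: B(3,2)–A(4,2)≠ B(3,4)–A(3,5)≠ B(3,4)–B(4,4)=  → 2/3 unlike.
Row 4: A(4,2)–A(5,2)= A(4,6)–B(5,6)≠  → 1/2 unlike.
Row 5: B(5,1)–A(5,2)≠ B(5,1)–B(6,1)= A(5,2)–A(5,3)= A(5,2)–A(6,2)= A(5,5)–B(5,6)≠ A(5,5)–B(6,5)≠ B(5,6)–A(5,7)≠ B(5,6)–B(6,6)= A(5,7)–A(6,7)=  → 4/9 unlike.
Row 6: B(6,1)–A(6,2)≠ A(6,4)–B(6,5)≠ B(6,5)–B(6,6)= B(6,6)–A(6,7)≠  → 3/4 unlike.
Total adjacent occupied pairs: 24; unlike-type pairs: 13.
13/24 is already in lowest terms.

13/24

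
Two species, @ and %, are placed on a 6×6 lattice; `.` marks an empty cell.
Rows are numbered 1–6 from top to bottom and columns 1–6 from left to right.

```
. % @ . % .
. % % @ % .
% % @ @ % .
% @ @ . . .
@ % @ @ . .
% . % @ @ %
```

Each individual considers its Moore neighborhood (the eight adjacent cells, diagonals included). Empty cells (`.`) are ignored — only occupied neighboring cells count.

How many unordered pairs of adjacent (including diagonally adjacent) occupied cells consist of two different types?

Scan each occupied cell's neighbors to the right and below (and the two forward diagonals) so each pair is counted once.
From row 1: 4 unlike of 8 pairs (running 4/8).
From row 2: 7 unlike of 14 pairs (running 11/22).
From row 3: 5 unlike of 12 pairs (running 16/34).
From row 4: 4 unlike of 10 pairs (running 20/44).
From row 5: 5 unlike of 11 pairs (running 25/55).
From row 6: 2 unlike of 3 pairs (running 27/58).
Total adjacent occupied pairs: 58; unlike-type pairs: 27.

27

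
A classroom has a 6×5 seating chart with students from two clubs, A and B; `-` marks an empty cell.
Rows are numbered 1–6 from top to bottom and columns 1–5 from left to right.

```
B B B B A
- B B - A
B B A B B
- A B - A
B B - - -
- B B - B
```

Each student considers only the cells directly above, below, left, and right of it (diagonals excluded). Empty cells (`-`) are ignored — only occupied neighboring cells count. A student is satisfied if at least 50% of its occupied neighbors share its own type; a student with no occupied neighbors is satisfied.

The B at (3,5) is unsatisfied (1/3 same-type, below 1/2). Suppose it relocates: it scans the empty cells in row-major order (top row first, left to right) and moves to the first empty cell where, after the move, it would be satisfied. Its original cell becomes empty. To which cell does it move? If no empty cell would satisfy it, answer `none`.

Vacating (3,5). Empty cells in order:
  (2,1): 3/3 same-type → satisfied — stop here.

(2,1)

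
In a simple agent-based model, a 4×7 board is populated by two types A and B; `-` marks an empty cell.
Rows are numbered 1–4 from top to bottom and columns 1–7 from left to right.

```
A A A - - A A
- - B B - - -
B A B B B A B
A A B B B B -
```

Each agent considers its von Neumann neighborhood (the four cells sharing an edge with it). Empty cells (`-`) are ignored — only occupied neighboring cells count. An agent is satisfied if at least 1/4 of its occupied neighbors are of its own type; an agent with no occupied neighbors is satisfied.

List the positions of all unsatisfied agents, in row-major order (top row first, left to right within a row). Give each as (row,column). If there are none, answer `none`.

(3,1), (3,6), (3,7)

(1,1)A 1/1 ok
(1,2)A 2/2 ok
(1,3)A 1/2 ok
(1,6)A 1/1 ok
(1,7)A 1/1 ok
(2,3)B 2/3 ok
(2,4)B 2/2 ok
(3,1)B 0/2 unhappy
(3,2)A 1/3 ok
(3,3)B 3/4 ok
(3,4)B 4/4 ok
(3,5)B 2/3 ok
(3,6)A 0/3 unhappy
(3,7)B 0/1 unhappy
(4,1)A 1/2 ok
(4,2)A 2/3 ok
(4,3)B 2/3 ok
(4,4)B 3/3 ok
(4,5)B 3/3 ok
(4,6)B 1/2 ok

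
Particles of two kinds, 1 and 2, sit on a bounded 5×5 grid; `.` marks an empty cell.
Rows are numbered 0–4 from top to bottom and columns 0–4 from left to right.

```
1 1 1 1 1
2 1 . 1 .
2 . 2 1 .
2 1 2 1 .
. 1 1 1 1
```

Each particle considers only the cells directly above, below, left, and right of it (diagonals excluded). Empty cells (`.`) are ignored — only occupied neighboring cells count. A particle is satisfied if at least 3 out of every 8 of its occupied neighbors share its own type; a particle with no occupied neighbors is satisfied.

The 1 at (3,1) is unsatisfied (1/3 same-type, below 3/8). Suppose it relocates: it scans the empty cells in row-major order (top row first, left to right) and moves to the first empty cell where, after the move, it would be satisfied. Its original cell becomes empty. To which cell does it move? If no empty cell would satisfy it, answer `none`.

Vacating (3,1). Empty cells in order:
  (1,2): 3/4 same-type → satisfied — stop here.

(1,2)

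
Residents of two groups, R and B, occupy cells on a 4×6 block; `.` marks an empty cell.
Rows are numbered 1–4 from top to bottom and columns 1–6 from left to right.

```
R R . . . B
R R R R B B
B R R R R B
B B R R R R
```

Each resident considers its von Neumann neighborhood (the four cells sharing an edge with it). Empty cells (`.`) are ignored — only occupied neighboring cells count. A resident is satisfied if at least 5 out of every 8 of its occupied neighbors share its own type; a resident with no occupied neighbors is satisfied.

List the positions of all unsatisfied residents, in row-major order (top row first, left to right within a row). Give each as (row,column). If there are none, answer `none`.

(2,5), (3,1), (3,2), (3,5), (3,6), (4,2), (4,6)

Row 1: (1,1)R 2/2 satisfied · (1,2)R 2/2 satisfied · (1,6)B 1/1 satisfied
Row 2: (2,1)R 2/3 satisfied · (2,2)R 4/4 satisfied · (2,3)R 3/3 satisfied · (2,4)R 2/3 satisfied · (2,5)B 1/3 not · (2,6)B 3/3 satisfied
Row 3: (3,1)B 1/3 not · (3,2)R 2/4 not · (3,3)R 4/4 satisfied · (3,4)R 4/4 satisfied · (3,5)R 2/4 not · (3,6)B 1/3 not
Row 4: (4,1)B 2/2 satisfied · (4,2)B 1/3 not · (4,3)R 2/3 satisfied · (4,4)R 3/3 satisfied · (4,5)R 3/3 satisfied · (4,6)R 1/2 not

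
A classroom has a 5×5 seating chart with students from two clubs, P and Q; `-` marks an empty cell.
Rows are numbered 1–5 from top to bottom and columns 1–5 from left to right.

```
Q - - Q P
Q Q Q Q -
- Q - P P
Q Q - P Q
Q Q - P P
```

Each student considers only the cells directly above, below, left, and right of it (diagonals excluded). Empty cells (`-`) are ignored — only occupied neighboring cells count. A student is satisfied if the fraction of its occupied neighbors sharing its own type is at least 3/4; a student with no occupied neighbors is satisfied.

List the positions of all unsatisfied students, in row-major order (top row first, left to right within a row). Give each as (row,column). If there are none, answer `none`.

(1,1)Q 1/1 ✓
(1,4)Q 1/2 ✗
(1,5)P 0/1 ✗
(2,1)Q 2/2 ✓
(2,2)Q 3/3 ✓
(2,3)Q 2/2 ✓
(2,4)Q 2/3 ✗
(3,2)Q 2/2 ✓
(3,4)P 2/3 ✗
(3,5)P 1/2 ✗
(4,1)Q 2/2 ✓
(4,2)Q 3/3 ✓
(4,4)P 2/3 ✗
(4,5)Q 0/3 ✗
(5,1)Q 2/2 ✓
(5,2)Q 2/2 ✓
(5,4)P 2/2 ✓
(5,5)P 1/2 ✗

(1,4), (1,5), (2,4), (3,4), (3,5), (4,4), (4,5), (5,5)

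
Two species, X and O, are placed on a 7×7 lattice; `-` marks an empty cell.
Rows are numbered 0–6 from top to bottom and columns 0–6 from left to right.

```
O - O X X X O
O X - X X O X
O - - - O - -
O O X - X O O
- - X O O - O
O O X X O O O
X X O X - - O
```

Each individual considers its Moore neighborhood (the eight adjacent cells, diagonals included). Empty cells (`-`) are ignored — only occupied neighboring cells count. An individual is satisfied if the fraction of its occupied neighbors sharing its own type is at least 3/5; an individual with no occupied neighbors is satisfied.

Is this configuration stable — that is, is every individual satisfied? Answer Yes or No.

Row 0: (0,0)O 1/2 ✗ · (0,2)O 0/3 ✗ · (0,3)X 3/4 ✓ · (0,4)X 4/5 ✓ · (0,5)X 3/5 ✓ · (0,6)O 1/3 ✗
Row 1: (1,0)O 2/3 ✓ · (1,1)X 0/4 ✗ · (1,3)X 3/5 ✓ · (1,4)X 4/6 ✓ · (1,5)O 2/6 ✗ · (1,6)X 1/3 ✗
Row 2: (2,0)O 3/4 ✓ · (2,4)O 2/5 ✗
Row 3: (3,0)O 2/2 ✓ · (3,1)O 2/4 ✗ · (3,2)X 1/3 ✗ · (3,4)X 0/4 ✗ · (3,5)O 4/5 ✓ · (3,6)O 2/2 ✓
Row 4: (4,2)X 3/6 ✗ · (4,3)O 2/7 ✗ · (4,4)O 4/6 ✓ · (4,6)O 4/4 ✓
Row 5: (5,0)O 1/3 ✗ · (5,1)O 2/6 ✗ · (5,2)X 4/7 ✗ · (5,3)X 3/7 ✗ · (5,4)O 3/5 ✓ · (5,5)O 5/5 ✓ · (5,6)O 3/3 ✓
Row 6: (6,0)X 1/3 ✗ · (6,1)X 2/5 ✗ · (6,2)O 1/5 ✗ · (6,3)X 2/4 ✗ · (6,6)O 2/2 ✓
For instance (0,0) has only 1/2 same-type neighbors, below 3/5.

No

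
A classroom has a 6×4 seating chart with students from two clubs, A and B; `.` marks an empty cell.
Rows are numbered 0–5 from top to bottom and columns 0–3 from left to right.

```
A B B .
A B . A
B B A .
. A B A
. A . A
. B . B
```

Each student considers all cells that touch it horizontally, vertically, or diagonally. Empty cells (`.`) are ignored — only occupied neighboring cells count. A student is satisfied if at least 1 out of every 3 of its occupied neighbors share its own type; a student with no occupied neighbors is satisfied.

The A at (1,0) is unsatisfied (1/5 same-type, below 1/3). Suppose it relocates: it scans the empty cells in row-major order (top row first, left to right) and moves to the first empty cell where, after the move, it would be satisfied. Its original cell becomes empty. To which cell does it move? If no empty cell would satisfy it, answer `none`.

Vacating (1,0). Empty cells in order:
  (0,3): 1/2 same-type → satisfied — stop here.

(0,3)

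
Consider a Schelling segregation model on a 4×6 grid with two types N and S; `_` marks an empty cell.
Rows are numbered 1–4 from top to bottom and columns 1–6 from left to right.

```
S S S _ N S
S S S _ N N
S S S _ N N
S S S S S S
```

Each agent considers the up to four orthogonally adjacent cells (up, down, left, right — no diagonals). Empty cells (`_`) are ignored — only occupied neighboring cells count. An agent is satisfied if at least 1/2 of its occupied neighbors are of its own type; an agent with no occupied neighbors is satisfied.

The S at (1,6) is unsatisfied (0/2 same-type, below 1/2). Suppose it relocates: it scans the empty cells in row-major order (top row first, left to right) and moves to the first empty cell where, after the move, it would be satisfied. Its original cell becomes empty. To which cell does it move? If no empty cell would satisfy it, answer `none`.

Vacating (1,6). Empty cells in order:
  (1,4): 1/2 same-type → satisfied — stop here.

(1,4)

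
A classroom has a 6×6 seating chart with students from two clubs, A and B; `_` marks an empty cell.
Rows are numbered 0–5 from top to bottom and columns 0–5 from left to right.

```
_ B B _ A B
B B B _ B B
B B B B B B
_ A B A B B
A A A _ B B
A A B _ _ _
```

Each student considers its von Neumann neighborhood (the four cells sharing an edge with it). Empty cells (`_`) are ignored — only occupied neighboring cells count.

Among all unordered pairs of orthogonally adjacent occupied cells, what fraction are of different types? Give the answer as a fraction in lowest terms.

1/4

Scan each occupied cell's neighbors to the right and below so each pair is counted once.
Row 0: B(0,1)–B(0,2)= B(0,1)–B(1,1)= B(0,2)–B(1,2)= A(0,4)–B(0,5)≠ A(0,4)–B(1,4)≠ B(0,5)–B(1,5)=  → 2/6 unlike.
Row 1: B(1,0)–B(1,1)= B(1,0)–B(2,0)= B(1,1)–B(1,2)= B(1,1)–B(2,1)= B(1,2)–B(2,2)= B(1,4)–B(1,5)= B(1,4)–B(2,4)= B(1,5)–B(2,5)=  → 0/8 unlike.
Row 2: B(2,0)–B(2,1)= B(2,1)–B(2,2)= B(2,1)–A(3,1)≠ B(2,2)–B(2,3)= B(2,2)–B(3,2)= B(2,3)–B(2,4)= B(2,3)–A(3,3)≠ B(2,4)–B(2,5)= B(2,4)–B(3,4)= B(2,5)–B(3,5)=  → 2/10 unlike.
Row 3: A(3,1)–B(3,2)≠ A(3,1)–A(4,1)= B(3,2)–A(3,3)≠ B(3,2)–A(4,2)≠ A(3,3)–B(3,4)≠ B(3,4)–B(3,5)= B(3,4)–B(4,4)= B(3,5)–B(4,5)=  → 4/8 unlike.
Row 4: A(4,0)–A(4,1)= A(4,0)–A(5,0)= A(4,1)–A(4,2)= A(4,1)–A(5,1)= A(4,2)–B(5,2)≠ B(4,4)–B(4,5)=  → 1/6 unlike.
Row 5: A(5,0)–A(5,1)= A(5,1)–B(5,2)≠  → 1/2 unlike.
Total adjacent occupied pairs: 40; unlike-type pairs: 10.
10/40 reduces to 1/4.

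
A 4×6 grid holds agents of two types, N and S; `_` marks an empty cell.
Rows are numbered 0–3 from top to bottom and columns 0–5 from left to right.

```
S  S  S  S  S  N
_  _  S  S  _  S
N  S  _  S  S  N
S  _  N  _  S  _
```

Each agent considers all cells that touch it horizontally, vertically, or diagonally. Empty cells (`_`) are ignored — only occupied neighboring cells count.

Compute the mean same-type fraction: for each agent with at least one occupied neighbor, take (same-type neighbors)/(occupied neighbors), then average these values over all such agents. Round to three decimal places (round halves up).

0.619

(0,0)S 1/1
(0,1)S 3/3
(0,2)S 4/4
(0,3)S 4/4
(0,4)S 3/4
(0,5)N 0/2
(1,2)S 6/6
(1,3)S 6/6
(1,5)S 2/4
(2,0)N 0/2
(2,1)S 2/4
(2,3)S 4/5
(2,4)S 4/5
(2,5)N 0/3
(3,0)S 1/2
(3,2)N 0/2
(3,4)S 2/3
Sum over 17 agents: 1/1 + 3/3 + 4/4 + 4/4 + 3/4 + 0/2 + 6/6 + 6/6 + 2/4 + 0/2 + 2/4 + 4/5 + 4/5 + 0/3 + 1/2 + 0/2 + 2/3 = 631/60; mean = 631/60 ÷ 17 = 631/1020 = 0.618627… → 0.619.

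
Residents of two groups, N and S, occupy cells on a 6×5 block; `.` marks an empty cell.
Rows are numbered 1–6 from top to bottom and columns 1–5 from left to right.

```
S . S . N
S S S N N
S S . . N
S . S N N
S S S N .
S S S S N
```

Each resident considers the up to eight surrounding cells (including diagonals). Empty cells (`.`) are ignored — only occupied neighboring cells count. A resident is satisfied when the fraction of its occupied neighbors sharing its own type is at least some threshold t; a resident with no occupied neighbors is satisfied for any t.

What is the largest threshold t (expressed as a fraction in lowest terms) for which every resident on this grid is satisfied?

3/7

(1,1)S 2/2
(1,3)S 2/3
(1,5)N 2/2
(2,1)S 4/4
(2,2)S 6/6
(2,3)S 3/4
(2,4)N 3/5
(2,5)N 3/3
(3,1)S 4/4
(3,2)S 6/6
(3,5)N 4/4
(4,1)S 4/4
(4,3)S 3/5
(4,4)N 3/5
(4,5)N 3/3
(5,1)S 4/4
(5,2)S 7/7
(5,3)S 5/7
(5,4)N 3/7
(6,1)S 3/3
(6,2)S 5/5
(6,3)S 4/5
(6,4)S 2/4
(6,5)N 1/2
The smallest same-type fraction is 3/7 at (5,4), which reduces to 3/7. Any threshold above that leaves this resident unsatisfied.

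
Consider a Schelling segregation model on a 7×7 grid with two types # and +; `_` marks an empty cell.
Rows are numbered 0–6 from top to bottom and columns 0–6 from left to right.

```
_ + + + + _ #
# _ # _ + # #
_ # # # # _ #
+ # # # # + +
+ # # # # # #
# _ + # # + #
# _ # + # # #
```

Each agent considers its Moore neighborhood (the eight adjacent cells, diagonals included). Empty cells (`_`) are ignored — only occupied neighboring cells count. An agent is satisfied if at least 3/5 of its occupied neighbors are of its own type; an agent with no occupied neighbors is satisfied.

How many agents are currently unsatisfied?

(0,1)+ 1/3 not
(0,2)+ 2/3 satisfied
(0,3)+ 3/4 satisfied
(0,4)+ 2/3 satisfied
(0,6)# 2/2 satisfied
(1,0)# 1/2 not
(1,2)# 3/6 not
(1,4)+ 2/5 not
(1,5)# 4/6 satisfied
(1,6)# 3/3 satisfied
(2,1)# 5/6 satisfied
(2,2)# 6/6 satisfied
(2,3)# 6/7 satisfied
(2,4)# 4/6 satisfied
(2,6)# 2/4 not
(3,0)+ 1/4 not
(3,1)# 5/7 satisfied
(3,2)# 8/8 satisfied
(3,3)# 8/8 satisfied
(3,4)# 6/7 satisfied
(3,5)+ 1/7 not
(3,6)+ 1/4 not
(4,0)+ 1/4 not
(4,1)# 4/7 not
(4,2)# 6/7 satisfied
(4,3)# 7/8 satisfied
(4,4)# 6/8 satisfied
(4,5)# 5/8 satisfied
(4,6)# 2/5 not
(5,0)# 2/3 satisfied
(5,2)+ 1/6 not
(5,3)# 6/8 satisfied
(5,4)# 6/8 satisfied
(5,5)+ 0/8 not
(5,6)# 4/5 satisfied
(6,0)# 1/1 satisfied
(6,2)# 1/3 not
(6,3)+ 1/5 not
(6,4)# 3/5 satisfied
(6,5)# 4/5 satisfied
(6,6)# 2/3 satisfied
Unsatisfied: (0,1), (1,0), (1,2), (1,4), (2,6), (3,0), (3,5), (3,6), (4,0), (4,1), (4,6), (5,2), (5,5), (6,2), (6,3) — 15 in total.

15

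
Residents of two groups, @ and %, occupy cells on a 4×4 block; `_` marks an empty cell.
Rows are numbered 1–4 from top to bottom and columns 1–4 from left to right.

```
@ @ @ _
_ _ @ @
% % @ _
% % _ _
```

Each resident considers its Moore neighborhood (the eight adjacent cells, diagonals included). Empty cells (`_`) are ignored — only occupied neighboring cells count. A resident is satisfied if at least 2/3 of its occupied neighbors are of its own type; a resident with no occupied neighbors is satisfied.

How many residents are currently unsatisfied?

2

Row 1: (1,1)@ 1/1 ✓ · (1,2)@ 3/3 ✓ · (1,3)@ 3/3 ✓
Row 2: (2,3)@ 4/5 ✓ · (2,4)@ 3/3 ✓
Row 3: (3,1)% 3/3 ✓ · (3,2)% 3/5 ✗ · (3,3)@ 2/4 ✗
Row 4: (4,1)% 3/3 ✓ · (4,2)% 3/4 ✓
Unsatisfied: (3,2), (3,3) — 2 in total.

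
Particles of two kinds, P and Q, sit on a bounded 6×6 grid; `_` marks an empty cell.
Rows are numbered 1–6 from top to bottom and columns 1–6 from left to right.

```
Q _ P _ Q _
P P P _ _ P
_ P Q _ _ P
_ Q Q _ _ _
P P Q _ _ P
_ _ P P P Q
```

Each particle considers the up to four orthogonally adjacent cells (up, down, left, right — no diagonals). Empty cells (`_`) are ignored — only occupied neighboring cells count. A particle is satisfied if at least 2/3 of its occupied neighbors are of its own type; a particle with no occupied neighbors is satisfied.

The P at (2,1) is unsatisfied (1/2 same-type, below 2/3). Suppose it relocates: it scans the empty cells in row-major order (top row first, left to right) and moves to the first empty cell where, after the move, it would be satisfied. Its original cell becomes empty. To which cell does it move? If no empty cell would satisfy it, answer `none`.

(1,2)

Vacating (2,1). Empty cells in order:
  (1,2): 2/3 same-type → satisfied — stop here.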